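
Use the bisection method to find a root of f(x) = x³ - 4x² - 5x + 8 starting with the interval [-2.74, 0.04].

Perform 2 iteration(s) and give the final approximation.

f(x) = x³ - 4x² - 5x + 8
Initial interval: [-2.74, 0.04]

Iteration 1:
  c_1 = (-2.740000 + 0.040000)/2 = -1.350000
  f(c_1) = f(-1.350000) = 4.999625
  f(a) × f(c) < 0, new interval: [-2.740000, -1.350000]
Iteration 2:
  c_2 = (-2.740000 + (-1.350000))/2 = -2.045000
  f(c_2) = f(-2.045000) = -7.055341
  f(a) × f(c) ≥ 0, new interval: [-2.045000, -1.350000]

After 2 iteration(s), the approximation is c_2 = -2.045000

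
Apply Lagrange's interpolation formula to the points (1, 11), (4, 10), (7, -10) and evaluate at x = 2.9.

Lagrange interpolation formula:
P(x) = Σ yᵢ × Lᵢ(x)
where Lᵢ(x) = Π_{j≠i} (x - xⱼ)/(xᵢ - xⱼ)

L_0(2.9) = (2.9 - 4)/(1 - 4) × (2.9 - 7)/(1 - 7) = 0.250556
L_1(2.9) = (2.9 - 1)/(4 - 1) × (2.9 - 7)/(4 - 7) = 0.865556
L_2(2.9) = (2.9 - 1)/(7 - 1) × (2.9 - 4)/(7 - 4) = -0.116111

P(2.9) = 11×L_0(2.9) + 10×L_1(2.9) + (-10)×L_2(2.9)
P(2.9) = 12.572778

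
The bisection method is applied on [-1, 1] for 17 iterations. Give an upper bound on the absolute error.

Bisection error bound: |error| ≤ (b-a)/2^n
|error| ≤ (1 - (-1))/2^17 = 2/2^17
|error| ≤ 0.0000152588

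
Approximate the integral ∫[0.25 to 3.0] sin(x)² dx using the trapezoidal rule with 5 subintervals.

f(x) = sin(x)²
a = 0.25, b = 3.0, n = 5
h = (b - a)/n = 0.550000

Trapezoidal rule: (h/2)[f(x₀) + 2f(x₁) + 2f(x₂) + ... + f(xₙ)]

x_0 = 0.2500, f(x_0) = 0.061209, coefficient = 1
x_1 = 0.8000, f(x_1) = 0.514600, coefficient = 2
x_2 = 1.3500, f(x_2) = 0.952036, coefficient = 2
x_3 = 1.9000, f(x_3) = 0.895484, coefficient = 2
x_4 = 2.4500, f(x_4) = 0.406744, coefficient = 2
x_5 = 3.0000, f(x_5) = 0.019915, coefficient = 1

I ≈ (0.550000/2) × 5.618851 = 1.545184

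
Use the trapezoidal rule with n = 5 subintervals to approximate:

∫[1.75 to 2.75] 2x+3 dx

f(x) = 2x+3
a = 1.75, b = 2.75, n = 5
h = (b - a)/n = 0.200000

Trapezoidal rule: (h/2)[f(x₀) + 2f(x₁) + 2f(x₂) + ... + f(xₙ)]

x_0 = 1.7500, f(x_0) = 6.500000, coefficient = 1
x_1 = 1.9500, f(x_1) = 6.900000, coefficient = 2
x_2 = 2.1500, f(x_2) = 7.300000, coefficient = 2
x_3 = 2.3500, f(x_3) = 7.700000, coefficient = 2
x_4 = 2.5500, f(x_4) = 8.100000, coefficient = 2
x_5 = 2.7500, f(x_5) = 8.500000, coefficient = 1

I ≈ (0.200000/2) × 75.000000 = 7.500000
Exact value: 7.500000
Error: 0.000000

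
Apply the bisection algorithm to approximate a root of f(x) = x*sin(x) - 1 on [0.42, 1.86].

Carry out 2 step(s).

f(x) = x*sin(x) - 1
Initial interval: [0.42, 1.86]

Iteration 1:
  c_1 = (0.420000 + 1.860000)/2 = 1.140000
  f(c_1) = f(1.140000) = 0.035842
  f(a) × f(c) < 0, new interval: [0.420000, 1.140000]
Iteration 2:
  c_2 = (0.420000 + 1.140000)/2 = 0.780000
  f(c_2) = f(0.780000) = -0.451442
  f(a) × f(c) ≥ 0, new interval: [0.780000, 1.140000]

After 2 iteration(s), the approximation is c_2 = 0.780000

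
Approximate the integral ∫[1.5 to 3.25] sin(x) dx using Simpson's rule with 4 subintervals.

f(x) = sin(x)
a = 1.5, b = 3.25, n = 4
h = (b - a)/n = 0.437500

Simpson's rule: (h/3)[f(x₀) + 4f(x₁) + 2f(x₂) + ... + f(xₙ)]

x_0 = 1.5000, f(x_0) = 0.997495, coefficient = 1
x_1 = 1.9375, f(x_1) = 0.933514, coefficient = 4
x_2 = 2.3750, f(x_2) = 0.693685, coefficient = 2
x_3 = 2.8125, f(x_3) = 0.323185, coefficient = 4
x_4 = 3.2500, f(x_4) = -0.108195, coefficient = 1

I ≈ (0.437500/3) × 7.303465 = 1.065089
Exact value: 1.064867
Error: 0.000222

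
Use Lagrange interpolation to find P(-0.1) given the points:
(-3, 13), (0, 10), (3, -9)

Lagrange interpolation formula:
P(x) = Σ yᵢ × Lᵢ(x)
where Lᵢ(x) = Π_{j≠i} (x - xⱼ)/(xᵢ - xⱼ)

L_0(-0.1) = (-0.1 - 0)/(-3 - 0) × (-0.1 - 3)/(-3 - 3) = 0.017222
L_1(-0.1) = (-0.1 - (-3))/(0 - (-3)) × (-0.1 - 3)/(0 - 3) = 0.998889
L_2(-0.1) = (-0.1 - (-3))/(3 - (-3)) × (-0.1 - 0)/(3 - 0) = -0.016111

P(-0.1) = 13×L_0(-0.1) + 10×L_1(-0.1) + (-9)×L_2(-0.1)
P(-0.1) = 10.357778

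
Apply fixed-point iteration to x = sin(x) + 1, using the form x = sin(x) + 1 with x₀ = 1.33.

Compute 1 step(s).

Equation: x = sin(x) + 1
Fixed-point form: x = sin(x) + 1
x₀ = 1.33

x_1 = g(1.330000) = 1.971148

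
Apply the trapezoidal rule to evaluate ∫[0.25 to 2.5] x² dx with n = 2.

f(x) = x²
a = 0.25, b = 2.5, n = 2
h = (b - a)/n = 1.125000

Trapezoidal rule: (h/2)[f(x₀) + 2f(x₁) + 2f(x₂) + ... + f(xₙ)]

x_0 = 0.2500, f(x_0) = 0.062500, coefficient = 1
x_1 = 1.3750, f(x_1) = 1.890625, coefficient = 2
x_2 = 2.5000, f(x_2) = 6.250000, coefficient = 1

I ≈ (1.125000/2) × 10.093750 = 5.677734
Exact value: 5.203125
Error: 0.474609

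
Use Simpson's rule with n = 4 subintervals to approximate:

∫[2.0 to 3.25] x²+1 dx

f(x) = x²+1
a = 2.0, b = 3.25, n = 4
h = (b - a)/n = 0.312500

Simpson's rule: (h/3)[f(x₀) + 4f(x₁) + 2f(x₂) + ... + f(xₙ)]

x_0 = 2.0000, f(x_0) = 5.000000, coefficient = 1
x_1 = 2.3125, f(x_1) = 6.347656, coefficient = 4
x_2 = 2.6250, f(x_2) = 7.890625, coefficient = 2
x_3 = 2.9375, f(x_3) = 9.628906, coefficient = 4
x_4 = 3.2500, f(x_4) = 11.562500, coefficient = 1

I ≈ (0.312500/3) × 96.250000 = 10.026042
Exact value: 10.026042
Error: 0.000000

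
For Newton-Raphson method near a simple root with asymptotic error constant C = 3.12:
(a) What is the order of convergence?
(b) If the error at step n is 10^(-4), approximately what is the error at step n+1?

(a) Newton-Raphson has quadratic (order 2) convergence near simple roots.
    This means |e_{n+1}| ≈ C|e_n|².

(b) With |e_n| = 10^(-4) and C = 3.12:
    |e_{n+1}| ≈ 3.12 × (10^(-4))² = 3.12 × 10^(-8)

(a) 2 (quadratic); (b) |e_{n+1}| ≈ 3.120e-08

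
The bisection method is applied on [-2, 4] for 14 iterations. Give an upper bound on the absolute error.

Bisection error bound: |error| ≤ (b-a)/2^n
|error| ≤ (4 - (-2))/2^14 = 6/2^14
|error| ≤ 0.0003662109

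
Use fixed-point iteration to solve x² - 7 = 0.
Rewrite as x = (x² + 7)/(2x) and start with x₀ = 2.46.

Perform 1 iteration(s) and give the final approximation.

Equation: x² - 7 = 0
Fixed-point form: x = (x² + 7)/(2x)
x₀ = 2.46

x_1 = g(2.460000) = 2.652764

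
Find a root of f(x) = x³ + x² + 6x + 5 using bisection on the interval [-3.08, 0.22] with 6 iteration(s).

f(x) = x³ + x² + 6x + 5
Initial interval: [-3.08, 0.22]

Iteration 1:
  c_1 = (-3.080000 + 0.220000)/2 = -1.430000
  f(c_1) = f(-1.430000) = -4.459307
  f(a) × f(c) ≥ 0, new interval: [-1.430000, 0.220000]
Iteration 2:
  c_2 = (-1.430000 + 0.220000)/2 = -0.605000
  f(c_2) = f(-0.605000) = 1.514580
  f(a) × f(c) < 0, new interval: [-1.430000, -0.605000]
Iteration 3:
  c_3 = (-1.430000 + (-0.605000))/2 = -1.017500
  f(c_3) = f(-1.017500) = -1.123118
  f(a) × f(c) ≥ 0, new interval: [-1.017500, -0.605000]
Iteration 4:
  c_4 = (-1.017500 + (-0.605000))/2 = -0.811250
  f(c_4) = f(-0.811250) = 0.256721
  f(a) × f(c) < 0, new interval: [-1.017500, -0.811250]
Iteration 5:
  c_5 = (-1.017500 + (-0.811250))/2 = -0.914375
  f(c_5) = f(-0.914375) = -0.414661
  f(a) × f(c) ≥ 0, new interval: [-0.914375, -0.811250]
Iteration 6:
  c_6 = (-0.914375 + (-0.811250))/2 = -0.862812
  f(c_6) = f(-0.862812) = -0.074746
  f(a) × f(c) ≥ 0, new interval: [-0.862812, -0.811250]

After 6 iteration(s), the approximation is c_6 = -0.862812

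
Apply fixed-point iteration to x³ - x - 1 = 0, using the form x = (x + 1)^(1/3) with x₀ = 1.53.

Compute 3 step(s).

Equation: x³ - x - 1 = 0
Fixed-point form: x = (x + 1)^(1/3)
x₀ = 1.53

x_1 = g(1.530000) = 1.362616
x_2 = g(1.362616) = 1.331878
x_3 = g(1.331878) = 1.326077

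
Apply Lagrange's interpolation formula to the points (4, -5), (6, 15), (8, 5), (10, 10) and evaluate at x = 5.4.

Lagrange interpolation formula:
P(x) = Σ yᵢ × Lᵢ(x)
where Lᵢ(x) = Π_{j≠i} (x - xⱼ)/(xᵢ - xⱼ)

L_0(5.4) = (5.4 - 6)/(4 - 6) × (5.4 - 8)/(4 - 8) × (5.4 - 10)/(4 - 10) = 0.149500
L_1(5.4) = (5.4 - 4)/(6 - 4) × (5.4 - 8)/(6 - 8) × (5.4 - 10)/(6 - 10) = 1.046500
L_2(5.4) = (5.4 - 4)/(8 - 4) × (5.4 - 6)/(8 - 6) × (5.4 - 10)/(8 - 10) = -0.241500
L_3(5.4) = (5.4 - 4)/(10 - 4) × (5.4 - 6)/(10 - 6) × (5.4 - 8)/(10 - 8) = 0.045500

P(5.4) = (-5)×L_0(5.4) + 15×L_1(5.4) + 5×L_2(5.4) + 10×L_3(5.4)
P(5.4) = 14.197500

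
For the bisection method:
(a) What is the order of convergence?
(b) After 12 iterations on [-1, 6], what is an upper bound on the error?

(a) Bisection has linear (order 1) convergence; the error is halved each step.

(b) Error bound = (b-a)/2^n = (6 - (-1))/2^{12}
    = 7/2^{12}

(a) 1 (linear); (b) error ≤ 1.71e-03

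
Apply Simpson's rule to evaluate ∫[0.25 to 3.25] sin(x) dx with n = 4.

f(x) = sin(x)
a = 0.25, b = 3.25, n = 4
h = (b - a)/n = 0.750000

Simpson's rule: (h/3)[f(x₀) + 4f(x₁) + 2f(x₂) + ... + f(xₙ)]

x_0 = 0.2500, f(x_0) = 0.247404, coefficient = 1
x_1 = 1.0000, f(x_1) = 0.841471, coefficient = 4
x_2 = 1.7500, f(x_2) = 0.983986, coefficient = 2
x_3 = 2.5000, f(x_3) = 0.598472, coefficient = 4
x_4 = 3.2500, f(x_4) = -0.108195, coefficient = 1

I ≈ (0.750000/3) × 7.866953 = 1.966738
Exact value: 1.963042
Error: 0.003696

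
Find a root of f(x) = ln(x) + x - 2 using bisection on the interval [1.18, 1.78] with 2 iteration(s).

f(x) = ln(x) + x - 2
Initial interval: [1.18, 1.78]

Iteration 1:
  c_1 = (1.180000 + 1.780000)/2 = 1.480000
  f(c_1) = f(1.480000) = -0.127958
  f(a) × f(c) ≥ 0, new interval: [1.480000, 1.780000]
Iteration 2:
  c_2 = (1.480000 + 1.780000)/2 = 1.630000
  f(c_2) = f(1.630000) = 0.118580
  f(a) × f(c) < 0, new interval: [1.480000, 1.630000]

After 2 iteration(s), the approximation is c_2 = 1.630000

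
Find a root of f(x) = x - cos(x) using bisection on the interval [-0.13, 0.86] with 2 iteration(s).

f(x) = x - cos(x)
Initial interval: [-0.13, 0.86]

Iteration 1:
  c_1 = (-0.130000 + 0.860000)/2 = 0.365000
  f(c_1) = f(0.365000) = -0.569124
  f(a) × f(c) ≥ 0, new interval: [0.365000, 0.860000]
Iteration 2:
  c_2 = (0.365000 + 0.860000)/2 = 0.612500
  f(c_2) = f(0.612500) = -0.205713
  f(a) × f(c) ≥ 0, new interval: [0.612500, 0.860000]

After 2 iteration(s), the approximation is c_2 = 0.612500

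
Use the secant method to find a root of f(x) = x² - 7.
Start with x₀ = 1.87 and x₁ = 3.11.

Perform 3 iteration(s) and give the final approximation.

f(x) = x² - 7
x₀ = 1.87, x₁ = 3.11

Secant formula: x_{n+1} = x_n - f(x_n)(x_n - x_{n-1})/(f(x_n) - f(x_{n-1}))

Iteration 1:
  f(1.870000) = -3.503100
  f(3.110000) = 2.672100
  x_2 = 3.110000 - 2.672100×(3.110000 - 1.870000)/(2.672100 - (-3.503100))
       = 2.573434
Iteration 2:
  f(3.110000) = 2.672100
  f(2.573434) = -0.377439
  x_3 = 2.573434 - (-0.377439)×(2.573434 - 3.110000)/(-0.377439 - 2.672100)
       = 2.639844
Iteration 3:
  f(2.573434) = -0.377439
  f(2.639844) = -0.031223
  x_4 = 2.639844 - (-0.031223)×(2.639844 - 2.573434)/(-0.031223 - (-0.377439))
       = 2.645833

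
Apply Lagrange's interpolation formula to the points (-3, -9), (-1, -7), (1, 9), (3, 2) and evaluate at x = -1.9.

Lagrange interpolation formula:
P(x) = Σ yᵢ × Lᵢ(x)
where Lᵢ(x) = Π_{j≠i} (x - xⱼ)/(xᵢ - xⱼ)

L_0(-1.9) = (-1.9 - (-1))/(-3 - (-1)) × (-1.9 - 1)/(-3 - 1) × (-1.9 - 3)/(-3 - 3) = 0.266437
L_1(-1.9) = (-1.9 - (-3))/(-1 - (-3)) × (-1.9 - 1)/(-1 - 1) × (-1.9 - 3)/(-1 - 3) = 0.976938
L_2(-1.9) = (-1.9 - (-3))/(1 - (-3)) × (-1.9 - (-1))/(1 - (-1)) × (-1.9 - 3)/(1 - 3) = -0.303187
L_3(-1.9) = (-1.9 - (-3))/(3 - (-3)) × (-1.9 - (-1))/(3 - (-1)) × (-1.9 - 1)/(3 - 1) = 0.059812

P(-1.9) = (-9)×L_0(-1.9) + (-7)×L_1(-1.9) + 9×L_2(-1.9) + 2×L_3(-1.9)
P(-1.9) = -11.845562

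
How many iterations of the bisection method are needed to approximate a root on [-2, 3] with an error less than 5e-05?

We need (b-a)/2^n ≤ 5e-05
(3 - (-2))/2^n ≤ 5e-05
5/2^n ≤ 5e-05
2^n ≥ 100000
n ≥ log₂(100000) = 16.61
n ≥ 17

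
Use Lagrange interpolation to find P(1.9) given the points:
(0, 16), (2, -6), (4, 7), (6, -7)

Lagrange interpolation formula:
P(x) = Σ yᵢ × Lᵢ(x)
where Lᵢ(x) = Π_{j≠i} (x - xⱼ)/(xᵢ - xⱼ)

L_0(1.9) = (1.9 - 2)/(0 - 2) × (1.9 - 4)/(0 - 4) × (1.9 - 6)/(0 - 6) = 0.017938
L_1(1.9) = (1.9 - 0)/(2 - 0) × (1.9 - 4)/(2 - 4) × (1.9 - 6)/(2 - 6) = 1.022437
L_2(1.9) = (1.9 - 0)/(4 - 0) × (1.9 - 2)/(4 - 2) × (1.9 - 6)/(4 - 6) = -0.048688
L_3(1.9) = (1.9 - 0)/(6 - 0) × (1.9 - 2)/(6 - 2) × (1.9 - 4)/(6 - 4) = 0.008313

P(1.9) = 16×L_0(1.9) + (-6)×L_1(1.9) + 7×L_2(1.9) + (-7)×L_3(1.9)
P(1.9) = -6.246625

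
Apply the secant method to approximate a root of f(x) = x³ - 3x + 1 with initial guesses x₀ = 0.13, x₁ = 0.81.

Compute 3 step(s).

f(x) = x³ - 3x + 1
x₀ = 0.13, x₁ = 0.81

Secant formula: x_{n+1} = x_n - f(x_n)(x_n - x_{n-1})/(f(x_n) - f(x_{n-1}))

Iteration 1:
  f(0.130000) = 0.612197
  f(0.810000) = -0.898559
  x_2 = 0.810000 - (-0.898559)×(0.810000 - 0.130000)/(-0.898559 - 0.612197)
       = 0.405553
Iteration 2:
  f(0.810000) = -0.898559
  f(0.405553) = -0.149957
  x_3 = 0.405553 - (-0.149957)×(0.405553 - 0.810000)/(-0.149957 - (-0.898559))
       = 0.324536
Iteration 3:
  f(0.405553) = -0.149957
  f(0.324536) = 0.060573
  x_4 = 0.324536 - 0.060573×(0.324536 - 0.405553)/(0.060573 - (-0.149957))
       = 0.347846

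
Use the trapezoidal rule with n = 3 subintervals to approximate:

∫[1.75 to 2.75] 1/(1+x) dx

f(x) = 1/(1+x)
a = 1.75, b = 2.75, n = 3
h = (b - a)/n = 0.333333

Trapezoidal rule: (h/2)[f(x₀) + 2f(x₁) + 2f(x₂) + ... + f(xₙ)]

x_0 = 1.7500, f(x_0) = 0.363636, coefficient = 1
x_1 = 2.0833, f(x_1) = 0.324324, coefficient = 2
x_2 = 2.4167, f(x_2) = 0.292683, coefficient = 2
x_3 = 2.7500, f(x_3) = 0.266667, coefficient = 1

I ≈ (0.333333/2) × 1.864318 = 0.310720
Exact value: 0.310155
Error: 0.000565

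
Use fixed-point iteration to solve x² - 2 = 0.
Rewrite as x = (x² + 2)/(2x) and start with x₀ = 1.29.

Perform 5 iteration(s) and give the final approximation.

Equation: x² - 2 = 0
Fixed-point form: x = (x² + 2)/(2x)
x₀ = 1.29

x_1 = g(1.290000) = 1.420194
x_2 = g(1.420194) = 1.414226
x_3 = g(1.414226) = 1.414214
x_4 = g(1.414214) = 1.414214
x_5 = g(1.414214) = 1.414214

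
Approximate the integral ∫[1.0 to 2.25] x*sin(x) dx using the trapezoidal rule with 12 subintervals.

f(x) = x*sin(x)
a = 1.0, b = 2.25, n = 12
h = (b - a)/n = 0.104167

Trapezoidal rule: (h/2)[f(x₀) + 2f(x₁) + 2f(x₂) + ... + f(xₙ)]

x_0 = 1.0000, f(x_0) = 0.841471, coefficient = 1
x_1 = 1.1042, f(x_1) = 0.986120, coefficient = 2
x_2 = 1.2083, f(x_2) = 1.129823, coefficient = 2
x_3 = 1.3125, f(x_3) = 1.268960, coefficient = 2
x_4 = 1.4167, f(x_4) = 1.399873, coefficient = 2
x_5 = 1.5208, f(x_5) = 1.518935, coefficient = 2
x_6 = 1.6250, f(x_6) = 1.622613, coefficient = 2
x_7 = 1.7292, f(x_7) = 1.707527, coefficient = 2
x_8 = 1.8333, f(x_8) = 1.770514, coefficient = 2
x_9 = 1.9375, f(x_9) = 1.808684, coefficient = 2
x_10 = 2.0417, f(x_10) = 1.819480, coefficient = 2
x_11 = 2.1458, f(x_11) = 1.800724, coefficient = 2
x_12 = 2.2500, f(x_12) = 1.750665, coefficient = 1

I ≈ (0.104167/2) × 36.258642 = 1.888471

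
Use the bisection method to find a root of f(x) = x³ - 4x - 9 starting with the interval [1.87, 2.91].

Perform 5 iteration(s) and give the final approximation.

f(x) = x³ - 4x - 9
Initial interval: [1.87, 2.91]

Iteration 1:
  c_1 = (1.870000 + 2.910000)/2 = 2.390000
  f(c_1) = f(2.390000) = -4.908081
  f(a) × f(c) ≥ 0, new interval: [2.390000, 2.910000]
Iteration 2:
  c_2 = (2.390000 + 2.910000)/2 = 2.650000
  f(c_2) = f(2.650000) = -0.990375
  f(a) × f(c) ≥ 0, new interval: [2.650000, 2.910000]
Iteration 3:
  c_3 = (2.650000 + 2.910000)/2 = 2.780000
  f(c_3) = f(2.780000) = 1.364952
  f(a) × f(c) < 0, new interval: [2.650000, 2.780000]
Iteration 4:
  c_4 = (2.650000 + 2.780000)/2 = 2.715000
  f(c_4) = f(2.715000) = 0.152876
  f(a) × f(c) < 0, new interval: [2.650000, 2.715000]
Iteration 5:
  c_5 = (2.650000 + 2.715000)/2 = 2.682500
  f(c_5) = f(2.682500) = -0.427250
  f(a) × f(c) ≥ 0, new interval: [2.682500, 2.715000]

After 5 iteration(s), the approximation is c_5 = 2.682500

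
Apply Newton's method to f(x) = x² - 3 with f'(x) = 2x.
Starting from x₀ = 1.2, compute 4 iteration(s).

f(x) = x² - 3
f'(x) = 2x
x₀ = 1.2

Newton-Raphson formula: x_{n+1} = x_n - f(x_n)/f'(x_n)

Iteration 1:
  f(1.200000) = -1.560000
  f'(1.200000) = 2.400000
  x_1 = 1.200000 - (-1.560000)/2.400000 = 1.850000
Iteration 2:
  f(1.850000) = 0.422500
  f'(1.850000) = 3.700000
  x_2 = 1.850000 - 0.422500/3.700000 = 1.735811
Iteration 3:
  f(1.735811) = 0.013039
  f'(1.735811) = 3.471622
  x_3 = 1.735811 - 0.013039/3.471622 = 1.732055
Iteration 4:
  f(1.732055) = 0.000014
  f'(1.732055) = 3.464110
  x_4 = 1.732055 - 0.000014/3.464110 = 1.732051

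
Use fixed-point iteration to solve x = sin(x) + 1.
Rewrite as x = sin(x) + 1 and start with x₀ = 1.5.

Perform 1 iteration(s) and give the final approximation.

Equation: x = sin(x) + 1
Fixed-point form: x = sin(x) + 1
x₀ = 1.5

x_1 = g(1.500000) = 1.997495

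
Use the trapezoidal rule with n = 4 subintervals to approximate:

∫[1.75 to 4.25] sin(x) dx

f(x) = sin(x)
a = 1.75, b = 4.25, n = 4
h = (b - a)/n = 0.625000

Trapezoidal rule: (h/2)[f(x₀) + 2f(x₁) + 2f(x₂) + ... + f(xₙ)]

x_0 = 1.7500, f(x_0) = 0.983986, coefficient = 1
x_1 = 2.3750, f(x_1) = 0.693685, coefficient = 2
x_2 = 3.0000, f(x_2) = 0.141120, coefficient = 2
x_3 = 3.6250, f(x_3) = -0.464799, coefficient = 2
x_4 = 4.2500, f(x_4) = -0.894989, coefficient = 1

I ≈ (0.625000/2) × 0.829009 = 0.259065
Exact value: 0.267841
Error: 0.008776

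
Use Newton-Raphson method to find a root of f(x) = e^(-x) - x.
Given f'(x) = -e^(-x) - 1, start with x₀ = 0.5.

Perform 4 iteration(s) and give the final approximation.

f(x) = e^(-x) - x
f'(x) = -e^(-x) - 1
x₀ = 0.5

Newton-Raphson formula: x_{n+1} = x_n - f(x_n)/f'(x_n)

Iteration 1:
  f(0.500000) = 0.106531
  f'(0.500000) = -1.606531
  x_1 = 0.500000 - 0.106531/(-1.606531) = 0.566311
Iteration 2:
  f(0.566311) = 0.001305
  f'(0.566311) = -1.567616
  x_2 = 0.566311 - 0.001305/(-1.567616) = 0.567143
Iteration 3:
  f(0.567143) = 0.000000
  f'(0.567143) = -1.567143
  x_3 = 0.567143 - 0.000000/(-1.567143) = 0.567143
Iteration 4:
  f(0.567143) = 0.000000
  f'(0.567143) = -1.567143
  x_4 = 0.567143 - 0.000000/(-1.567143) = 0.567143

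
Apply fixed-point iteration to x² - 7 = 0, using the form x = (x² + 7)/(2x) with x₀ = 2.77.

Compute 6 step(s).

Equation: x² - 7 = 0
Fixed-point form: x = (x² + 7)/(2x)
x₀ = 2.77

x_1 = g(2.770000) = 2.648538
x_2 = g(2.648538) = 2.645753
x_3 = g(2.645753) = 2.645751
x_4 = g(2.645751) = 2.645751
x_5 = g(2.645751) = 2.645751
x_6 = g(2.645751) = 2.645751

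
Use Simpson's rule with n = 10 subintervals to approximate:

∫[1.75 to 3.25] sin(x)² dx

f(x) = sin(x)²
a = 1.75, b = 3.25, n = 10
h = (b - a)/n = 0.150000

Simpson's rule: (h/3)[f(x₀) + 4f(x₁) + 2f(x₂) + ... + f(xₙ)]

x_0 = 1.7500, f(x_0) = 0.968228, coefficient = 1
x_1 = 1.9000, f(x_1) = 0.895484, coefficient = 4
x_2 = 2.0500, f(x_2) = 0.787412, coefficient = 2
x_3 = 2.2000, f(x_3) = 0.653666, coefficient = 4
x_4 = 2.3500, f(x_4) = 0.506194, coefficient = 2
x_5 = 2.5000, f(x_5) = 0.358169, coefficient = 4
x_6 = 2.6500, f(x_6) = 0.222813, coefficient = 2
x_7 = 2.8000, f(x_7) = 0.112217, coefficient = 4
x_8 = 2.9500, f(x_8) = 0.036261, coefficient = 2
x_9 = 3.1000, f(x_9) = 0.001729, coefficient = 4
x_10 = 3.2500, f(x_10) = 0.011706, coefficient = 1

I ≈ (0.150000/3) × 12.170355 = 0.608518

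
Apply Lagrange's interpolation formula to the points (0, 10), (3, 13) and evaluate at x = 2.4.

Lagrange interpolation formula:
P(x) = Σ yᵢ × Lᵢ(x)
where Lᵢ(x) = Π_{j≠i} (x - xⱼ)/(xᵢ - xⱼ)

L_0(2.4) = (2.4 - 3)/(0 - 3) = 0.200000
L_1(2.4) = (2.4 - 0)/(3 - 0) = 0.800000

P(2.4) = 10×L_0(2.4) + 13×L_1(2.4)
P(2.4) = 12.400000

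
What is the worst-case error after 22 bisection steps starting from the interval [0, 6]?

Bisection error bound: |error| ≤ (b-a)/2^n
|error| ≤ (6 - 0)/2^22 = 6/2^22
|error| ≤ 0.0000014305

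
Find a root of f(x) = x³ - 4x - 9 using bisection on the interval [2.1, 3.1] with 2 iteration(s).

f(x) = x³ - 4x - 9
Initial interval: [2.1, 3.1]

Iteration 1:
  c_1 = (2.100000 + 3.100000)/2 = 2.600000
  f(c_1) = f(2.600000) = -1.824000
  f(a) × f(c) ≥ 0, new interval: [2.600000, 3.100000]
Iteration 2:
  c_2 = (2.600000 + 3.100000)/2 = 2.850000
  f(c_2) = f(2.850000) = 2.749125
  f(a) × f(c) < 0, new interval: [2.600000, 2.850000]

After 2 iteration(s), the approximation is c_2 = 2.850000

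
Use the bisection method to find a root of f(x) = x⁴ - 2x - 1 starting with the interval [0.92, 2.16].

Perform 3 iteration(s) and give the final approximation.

f(x) = x⁴ - 2x - 1
Initial interval: [0.92, 2.16]

Iteration 1:
  c_1 = (0.920000 + 2.160000)/2 = 1.540000
  f(c_1) = f(1.540000) = 1.544487
  f(a) × f(c) < 0, new interval: [0.920000, 1.540000]
Iteration 2:
  c_2 = (0.920000 + 1.540000)/2 = 1.230000
  f(c_2) = f(1.230000) = -1.171134
  f(a) × f(c) ≥ 0, new interval: [1.230000, 1.540000]
Iteration 3:
  c_3 = (1.230000 + 1.540000)/2 = 1.385000
  f(c_3) = f(1.385000) = -0.090413
  f(a) × f(c) ≥ 0, new interval: [1.385000, 1.540000]

After 3 iteration(s), the approximation is c_3 = 1.385000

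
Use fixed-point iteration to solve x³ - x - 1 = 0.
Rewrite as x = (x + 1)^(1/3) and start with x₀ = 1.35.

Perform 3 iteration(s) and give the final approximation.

Equation: x³ - x - 1 = 0
Fixed-point form: x = (x + 1)^(1/3)
x₀ = 1.35

x_1 = g(1.350000) = 1.329503
x_2 = g(1.329503) = 1.325626
x_3 = g(1.325626) = 1.324890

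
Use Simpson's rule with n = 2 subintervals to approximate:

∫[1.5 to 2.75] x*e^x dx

f(x) = x*e^x
a = 1.5, b = 2.75, n = 2
h = (b - a)/n = 0.625000

Simpson's rule: (h/3)[f(x₀) + 4f(x₁) + 2f(x₂) + ... + f(xₙ)]

x_0 = 1.5000, f(x_0) = 6.722534, coefficient = 1
x_1 = 2.1250, f(x_1) = 17.792407, coefficient = 4
x_2 = 2.7500, f(x_2) = 43.017238, coefficient = 1

I ≈ (0.625000/3) × 120.909400 = 25.189458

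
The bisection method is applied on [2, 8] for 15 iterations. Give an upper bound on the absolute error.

Bisection error bound: |error| ≤ (b-a)/2^n
|error| ≤ (8 - 2)/2^15 = 6/2^15
|error| ≤ 0.0001831055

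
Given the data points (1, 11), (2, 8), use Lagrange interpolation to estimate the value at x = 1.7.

Lagrange interpolation formula:
P(x) = Σ yᵢ × Lᵢ(x)
where Lᵢ(x) = Π_{j≠i} (x - xⱼ)/(xᵢ - xⱼ)

L_0(1.7) = (1.7 - 2)/(1 - 2) = 0.300000
L_1(1.7) = (1.7 - 1)/(2 - 1) = 0.700000

P(1.7) = 11×L_0(1.7) + 8×L_1(1.7)
P(1.7) = 8.900000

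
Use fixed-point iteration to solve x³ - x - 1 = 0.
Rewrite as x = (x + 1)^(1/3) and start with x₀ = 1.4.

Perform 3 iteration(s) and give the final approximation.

Equation: x³ - x - 1 = 0
Fixed-point form: x = (x + 1)^(1/3)
x₀ = 1.4

x_1 = g(1.400000) = 1.338866
x_2 = g(1.338866) = 1.327400
x_3 = g(1.327400) = 1.325227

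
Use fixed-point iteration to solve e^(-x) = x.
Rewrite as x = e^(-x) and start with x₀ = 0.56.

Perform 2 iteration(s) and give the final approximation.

Equation: e^(-x) = x
Fixed-point form: x = e^(-x)
x₀ = 0.56

x_1 = g(0.560000) = 0.571209
x_2 = g(0.571209) = 0.564842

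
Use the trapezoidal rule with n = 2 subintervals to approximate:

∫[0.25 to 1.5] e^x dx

f(x) = e^x
a = 0.25, b = 1.5, n = 2
h = (b - a)/n = 0.625000

Trapezoidal rule: (h/2)[f(x₀) + 2f(x₁) + 2f(x₂) + ... + f(xₙ)]

x_0 = 0.2500, f(x_0) = 1.284025, coefficient = 1
x_1 = 0.8750, f(x_1) = 2.398875, coefficient = 2
x_2 = 1.5000, f(x_2) = 4.481689, coefficient = 1

I ≈ (0.625000/2) × 10.563465 = 3.301083
Exact value: 3.197664
Error: 0.103419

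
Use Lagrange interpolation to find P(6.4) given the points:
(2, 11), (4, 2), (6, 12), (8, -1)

Lagrange interpolation formula:
P(x) = Σ yᵢ × Lᵢ(x)
where Lᵢ(x) = Π_{j≠i} (x - xⱼ)/(xᵢ - xⱼ)

L_0(6.4) = (6.4 - 4)/(2 - 4) × (6.4 - 6)/(2 - 6) × (6.4 - 8)/(2 - 8) = 0.032000
L_1(6.4) = (6.4 - 2)/(4 - 2) × (6.4 - 6)/(4 - 6) × (6.4 - 8)/(4 - 8) = -0.176000
L_2(6.4) = (6.4 - 2)/(6 - 2) × (6.4 - 4)/(6 - 4) × (6.4 - 8)/(6 - 8) = 1.056000
L_3(6.4) = (6.4 - 2)/(8 - 2) × (6.4 - 4)/(8 - 4) × (6.4 - 6)/(8 - 6) = 0.088000

P(6.4) = 11×L_0(6.4) + 2×L_1(6.4) + 12×L_2(6.4) + (-1)×L_3(6.4)
P(6.4) = 12.584000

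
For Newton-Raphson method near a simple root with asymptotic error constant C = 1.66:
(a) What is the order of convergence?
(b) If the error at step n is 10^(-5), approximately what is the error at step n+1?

(a) Newton-Raphson has quadratic (order 2) convergence near simple roots.
    This means |e_{n+1}| ≈ C|e_n|².

(b) With |e_n| = 10^(-5) and C = 1.66:
    |e_{n+1}| ≈ 1.66 × (10^(-5))² = 1.66 × 10^(-10)

(a) 2 (quadratic); (b) |e_{n+1}| ≈ 1.660e-10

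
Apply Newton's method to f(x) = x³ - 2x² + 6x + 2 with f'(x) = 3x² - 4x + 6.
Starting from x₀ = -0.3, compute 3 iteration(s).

f(x) = x³ - 2x² + 6x + 2
f'(x) = 3x² - 4x + 6
x₀ = -0.3

Newton-Raphson formula: x_{n+1} = x_n - f(x_n)/f'(x_n)

Iteration 1:
  f(-0.300000) = -0.007000
  f'(-0.300000) = 7.470000
  x_1 = -0.300000 - (-0.007000)/7.470000 = -0.299063
Iteration 2:
  f(-0.299063) = -0.000003
  f'(-0.299063) = 7.464568
  x_2 = -0.299063 - (-0.000003)/7.464568 = -0.299063
Iteration 3:
  f(-0.299063) = 0.000000
  f'(-0.299063) = 7.464566
  x_3 = -0.299063 - 0.000000/7.464566 = -0.299063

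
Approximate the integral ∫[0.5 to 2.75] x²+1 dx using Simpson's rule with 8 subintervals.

f(x) = x²+1
a = 0.5, b = 2.75, n = 8
h = (b - a)/n = 0.281250

Simpson's rule: (h/3)[f(x₀) + 4f(x₁) + 2f(x₂) + ... + f(xₙ)]

x_0 = 0.5000, f(x_0) = 1.250000, coefficient = 1
x_1 = 0.7812, f(x_1) = 1.610352, coefficient = 4
x_2 = 1.0625, f(x_2) = 2.128906, coefficient = 2
x_3 = 1.3438, f(x_3) = 2.805664, coefficient = 4
x_4 = 1.6250, f(x_4) = 3.640625, coefficient = 2
x_5 = 1.9062, f(x_5) = 4.633789, coefficient = 4
x_6 = 2.1875, f(x_6) = 5.785156, coefficient = 2
x_7 = 2.4688, f(x_7) = 7.094727, coefficient = 4
x_8 = 2.7500, f(x_8) = 8.562500, coefficient = 1

I ≈ (0.281250/3) × 97.500000 = 9.140625
Exact value: 9.140625
Error: 0.000000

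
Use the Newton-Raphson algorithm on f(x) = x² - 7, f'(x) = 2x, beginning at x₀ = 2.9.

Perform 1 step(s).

f(x) = x² - 7
f'(x) = 2x
x₀ = 2.9

Newton-Raphson formula: x_{n+1} = x_n - f(x_n)/f'(x_n)

Iteration 1:
  f(2.900000) = 1.410000
  f'(2.900000) = 5.800000
  x_1 = 2.900000 - 1.410000/5.800000 = 2.656897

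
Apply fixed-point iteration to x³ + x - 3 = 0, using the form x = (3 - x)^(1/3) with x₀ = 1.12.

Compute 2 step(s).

Equation: x³ + x - 3 = 0
Fixed-point form: x = (3 - x)^(1/3)
x₀ = 1.12

x_1 = g(1.120000) = 1.234201
x_2 = g(1.234201) = 1.208687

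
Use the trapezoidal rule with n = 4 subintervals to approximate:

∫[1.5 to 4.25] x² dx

f(x) = x²
a = 1.5, b = 4.25, n = 4
h = (b - a)/n = 0.687500

Trapezoidal rule: (h/2)[f(x₀) + 2f(x₁) + 2f(x₂) + ... + f(xₙ)]

x_0 = 1.5000, f(x_0) = 2.250000, coefficient = 1
x_1 = 2.1875, f(x_1) = 4.785156, coefficient = 2
x_2 = 2.8750, f(x_2) = 8.265625, coefficient = 2
x_3 = 3.5625, f(x_3) = 12.691406, coefficient = 2
x_4 = 4.2500, f(x_4) = 18.062500, coefficient = 1

I ≈ (0.687500/2) × 71.796875 = 24.680176
Exact value: 24.463542
Error: 0.216634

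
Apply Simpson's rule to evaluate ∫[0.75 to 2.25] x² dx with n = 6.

f(x) = x²
a = 0.75, b = 2.25, n = 6
h = (b - a)/n = 0.250000

Simpson's rule: (h/3)[f(x₀) + 4f(x₁) + 2f(x₂) + ... + f(xₙ)]

x_0 = 0.7500, f(x_0) = 0.562500, coefficient = 1
x_1 = 1.0000, f(x_1) = 1.000000, coefficient = 4
x_2 = 1.2500, f(x_2) = 1.562500, coefficient = 2
x_3 = 1.5000, f(x_3) = 2.250000, coefficient = 4
x_4 = 1.7500, f(x_4) = 3.062500, coefficient = 2
x_5 = 2.0000, f(x_5) = 4.000000, coefficient = 4
x_6 = 2.2500, f(x_6) = 5.062500, coefficient = 1

I ≈ (0.250000/3) × 43.875000 = 3.656250
Exact value: 3.656250
Error: 0.000000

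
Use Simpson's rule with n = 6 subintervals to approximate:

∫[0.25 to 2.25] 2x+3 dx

f(x) = 2x+3
a = 0.25, b = 2.25, n = 6
h = (b - a)/n = 0.333333

Simpson's rule: (h/3)[f(x₀) + 4f(x₁) + 2f(x₂) + ... + f(xₙ)]

x_0 = 0.2500, f(x_0) = 3.500000, coefficient = 1
x_1 = 0.5833, f(x_1) = 4.166667, coefficient = 4
x_2 = 0.9167, f(x_2) = 4.833333, coefficient = 2
x_3 = 1.2500, f(x_3) = 5.500000, coefficient = 4
x_4 = 1.5833, f(x_4) = 6.166667, coefficient = 2
x_5 = 1.9167, f(x_5) = 6.833333, coefficient = 4
x_6 = 2.2500, f(x_6) = 7.500000, coefficient = 1

I ≈ (0.333333/3) × 99.000000 = 11.000000
Exact value: 11.000000
Error: 0.000000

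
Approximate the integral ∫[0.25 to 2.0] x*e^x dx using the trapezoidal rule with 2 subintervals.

f(x) = x*e^x
a = 0.25, b = 2.0, n = 2
h = (b - a)/n = 0.875000

Trapezoidal rule: (h/2)[f(x₀) + 2f(x₁) + 2f(x₂) + ... + f(xₙ)]

x_0 = 0.2500, f(x_0) = 0.321006, coefficient = 1
x_1 = 1.1250, f(x_1) = 3.465244, coefficient = 2
x_2 = 2.0000, f(x_2) = 14.778112, coefficient = 1

I ≈ (0.875000/2) × 22.029606 = 9.637953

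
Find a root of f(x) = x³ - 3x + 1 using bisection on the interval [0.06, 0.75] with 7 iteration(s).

f(x) = x³ - 3x + 1
Initial interval: [0.06, 0.75]

Iteration 1:
  c_1 = (0.060000 + 0.750000)/2 = 0.405000
  f(c_1) = f(0.405000) = -0.148570
  f(a) × f(c) < 0, new interval: [0.060000, 0.405000]
Iteration 2:
  c_2 = (0.060000 + 0.405000)/2 = 0.232500
  f(c_2) = f(0.232500) = 0.315068
  f(a) × f(c) ≥ 0, new interval: [0.232500, 0.405000]
Iteration 3:
  c_3 = (0.232500 + 0.405000)/2 = 0.318750
  f(c_3) = f(0.318750) = 0.076135
  f(a) × f(c) ≥ 0, new interval: [0.318750, 0.405000]
Iteration 4:
  c_4 = (0.318750 + 0.405000)/2 = 0.361875
  f(c_4) = f(0.361875) = -0.038236
  f(a) × f(c) < 0, new interval: [0.318750, 0.361875]
Iteration 5:
  c_5 = (0.318750 + 0.361875)/2 = 0.340313
  f(c_5) = f(0.340313) = 0.018475
  f(a) × f(c) ≥ 0, new interval: [0.340313, 0.361875]
Iteration 6:
  c_6 = (0.340313 + 0.361875)/2 = 0.351094
  f(c_6) = f(0.351094) = -0.010003
  f(a) × f(c) < 0, new interval: [0.340313, 0.351094]
Iteration 7:
  c_7 = (0.340313 + 0.351094)/2 = 0.345703
  f(c_7) = f(0.345703) = 0.004206
  f(a) × f(c) ≥ 0, new interval: [0.345703, 0.351094]

After 7 iteration(s), the approximation is c_7 = 0.345703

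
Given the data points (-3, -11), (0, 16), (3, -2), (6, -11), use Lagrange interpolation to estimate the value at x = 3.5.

Lagrange interpolation formula:
P(x) = Σ yᵢ × Lᵢ(x)
where Lᵢ(x) = Π_{j≠i} (x - xⱼ)/(xᵢ - xⱼ)

L_0(3.5) = (3.5 - 0)/(-3 - 0) × (3.5 - 3)/(-3 - 3) × (3.5 - 6)/(-3 - 6) = 0.027006
L_1(3.5) = (3.5 - (-3))/(0 - (-3)) × (3.5 - 3)/(0 - 3) × (3.5 - 6)/(0 - 6) = -0.150463
L_2(3.5) = (3.5 - (-3))/(3 - (-3)) × (3.5 - 0)/(3 - 0) × (3.5 - 6)/(3 - 6) = 1.053241
L_3(3.5) = (3.5 - (-3))/(6 - (-3)) × (3.5 - 0)/(6 - 0) × (3.5 - 3)/(6 - 3) = 0.070216

P(3.5) = (-11)×L_0(3.5) + 16×L_1(3.5) + (-2)×L_2(3.5) + (-11)×L_3(3.5)
P(3.5) = -5.583333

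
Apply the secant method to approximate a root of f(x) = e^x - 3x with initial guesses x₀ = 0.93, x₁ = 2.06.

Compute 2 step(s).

f(x) = e^x - 3x
x₀ = 0.93, x₁ = 2.06

Secant formula: x_{n+1} = x_n - f(x_n)(x_n - x_{n-1})/(f(x_n) - f(x_{n-1}))

Iteration 1:
  f(0.930000) = -0.255491
  f(2.060000) = 1.665970
  x_2 = 2.060000 - 1.665970×(2.060000 - 0.930000)/(1.665970 - (-0.255491))
       = 1.080253
Iteration 2:
  f(2.060000) = 1.665970
  f(1.080253) = -0.295334
  x_3 = 1.080253 - (-0.295334)×(1.080253 - 2.060000)/(-0.295334 - 1.665970)
       = 1.227784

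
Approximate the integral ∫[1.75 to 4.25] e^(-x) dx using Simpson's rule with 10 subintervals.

f(x) = e^(-x)
a = 1.75, b = 4.25, n = 10
h = (b - a)/n = 0.250000

Simpson's rule: (h/3)[f(x₀) + 4f(x₁) + 2f(x₂) + ... + f(xₙ)]

x_0 = 1.7500, f(x_0) = 0.173774, coefficient = 1
x_1 = 2.0000, f(x_1) = 0.135335, coefficient = 4
x_2 = 2.2500, f(x_2) = 0.105399, coefficient = 2
x_3 = 2.5000, f(x_3) = 0.082085, coefficient = 4
x_4 = 2.7500, f(x_4) = 0.063928, coefficient = 2
x_5 = 3.0000, f(x_5) = 0.049787, coefficient = 4
x_6 = 3.2500, f(x_6) = 0.038774, coefficient = 2
x_7 = 3.5000, f(x_7) = 0.030197, coefficient = 4
x_8 = 3.7500, f(x_8) = 0.023518, coefficient = 2
x_9 = 4.0000, f(x_9) = 0.018316, coefficient = 4
x_10 = 4.2500, f(x_10) = 0.014264, coefficient = 1

I ≈ (0.250000/3) × 1.914158 = 0.159513
Exact value: 0.159510
Error: 0.000003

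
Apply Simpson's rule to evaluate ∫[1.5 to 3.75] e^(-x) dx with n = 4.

f(x) = e^(-x)
a = 1.5, b = 3.75, n = 4
h = (b - a)/n = 0.562500

Simpson's rule: (h/3)[f(x₀) + 4f(x₁) + 2f(x₂) + ... + f(xₙ)]

x_0 = 1.5000, f(x_0) = 0.223130, coefficient = 1
x_1 = 2.0625, f(x_1) = 0.127136, coefficient = 4
x_2 = 2.6250, f(x_2) = 0.072440, coefficient = 2
x_3 = 3.1875, f(x_3) = 0.041275, coefficient = 4
x_4 = 3.7500, f(x_4) = 0.023518, coefficient = 1

I ≈ (0.562500/3) × 1.065170 = 0.199719
Exact value: 0.199612
Error: 0.000107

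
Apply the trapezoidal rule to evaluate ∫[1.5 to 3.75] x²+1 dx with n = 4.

f(x) = x²+1
a = 1.5, b = 3.75, n = 4
h = (b - a)/n = 0.562500

Trapezoidal rule: (h/2)[f(x₀) + 2f(x₁) + 2f(x₂) + ... + f(xₙ)]

x_0 = 1.5000, f(x_0) = 3.250000, coefficient = 1
x_1 = 2.0625, f(x_1) = 5.253906, coefficient = 2
x_2 = 2.6250, f(x_2) = 7.890625, coefficient = 2
x_3 = 3.1875, f(x_3) = 11.160156, coefficient = 2
x_4 = 3.7500, f(x_4) = 15.062500, coefficient = 1

I ≈ (0.562500/2) × 66.921875 = 18.821777
Exact value: 18.703125
Error: 0.118652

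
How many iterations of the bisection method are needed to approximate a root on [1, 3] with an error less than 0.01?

We need (b-a)/2^n ≤ 0.01
(3 - 1)/2^n ≤ 0.01
2/2^n ≤ 0.01
2^n ≥ 200
n ≥ log₂(200) = 7.64
n ≥ 8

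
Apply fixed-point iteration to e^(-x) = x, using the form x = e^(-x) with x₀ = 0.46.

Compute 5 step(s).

Equation: e^(-x) = x
Fixed-point form: x = e^(-x)
x₀ = 0.46

x_1 = g(0.460000) = 0.631284
x_2 = g(0.631284) = 0.531909
x_3 = g(0.531909) = 0.587483
x_4 = g(0.587483) = 0.555724
x_5 = g(0.555724) = 0.573657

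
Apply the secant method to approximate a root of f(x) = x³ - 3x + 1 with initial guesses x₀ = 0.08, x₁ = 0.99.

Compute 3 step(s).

f(x) = x³ - 3x + 1
x₀ = 0.08, x₁ = 0.99

Secant formula: x_{n+1} = x_n - f(x_n)(x_n - x_{n-1})/(f(x_n) - f(x_{n-1}))

Iteration 1:
  f(0.080000) = 0.760512
  f(0.990000) = -0.999701
  x_2 = 0.990000 - (-0.999701)×(0.990000 - 0.080000)/(-0.999701 - 0.760512)
       = 0.473172
Iteration 2:
  f(0.990000) = -0.999701
  f(0.473172) = -0.313576
  x_3 = 0.473172 - (-0.313576)×(0.473172 - 0.990000)/(-0.313576 - (-0.999701))
       = 0.236968
Iteration 3:
  f(0.473172) = -0.313576
  f(0.236968) = 0.302401
  x_4 = 0.236968 - 0.302401×(0.236968 - 0.473172)/(0.302401 - (-0.313576))
       = 0.352928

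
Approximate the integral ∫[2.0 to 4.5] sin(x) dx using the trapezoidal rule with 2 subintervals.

f(x) = sin(x)
a = 2.0, b = 4.5, n = 2
h = (b - a)/n = 1.250000

Trapezoidal rule: (h/2)[f(x₀) + 2f(x₁) + 2f(x₂) + ... + f(xₙ)]

x_0 = 2.0000, f(x_0) = 0.909297, coefficient = 1
x_1 = 3.2500, f(x_1) = -0.108195, coefficient = 2
x_2 = 4.5000, f(x_2) = -0.977530, coefficient = 1

I ≈ (1.250000/2) × -0.284623 = -0.177889
Exact value: -0.205351
Error: 0.027462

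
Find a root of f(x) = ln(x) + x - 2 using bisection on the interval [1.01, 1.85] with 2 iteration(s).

f(x) = ln(x) + x - 2
Initial interval: [1.01, 1.85]

Iteration 1:
  c_1 = (1.010000 + 1.850000)/2 = 1.430000
  f(c_1) = f(1.430000) = -0.212326
  f(a) × f(c) ≥ 0, new interval: [1.430000, 1.850000]
Iteration 2:
  c_2 = (1.430000 + 1.850000)/2 = 1.640000
  f(c_2) = f(1.640000) = 0.134696
  f(a) × f(c) < 0, new interval: [1.430000, 1.640000]

After 2 iteration(s), the approximation is c_2 = 1.640000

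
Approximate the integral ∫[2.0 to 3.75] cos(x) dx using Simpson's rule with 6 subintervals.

f(x) = cos(x)
a = 2.0, b = 3.75, n = 6
h = (b - a)/n = 0.291667

Simpson's rule: (h/3)[f(x₀) + 4f(x₁) + 2f(x₂) + ... + f(xₙ)]

x_0 = 2.0000, f(x_0) = -0.416147, coefficient = 1
x_1 = 2.2917, f(x_1) = -0.660039, coefficient = 4
x_2 = 2.5833, f(x_2) = -0.848178, coefficient = 2
x_3 = 2.8750, f(x_3) = -0.964674, coefficient = 4
x_4 = 3.1667, f(x_4) = -0.999686, coefficient = 2
x_5 = 3.4583, f(x_5) = -0.950256, coefficient = 4
x_6 = 3.7500, f(x_6) = -0.820559, coefficient = 1

I ≈ (0.291667/3) × -15.232309 = -1.480919
Exact value: -1.480859
Error: 0.000060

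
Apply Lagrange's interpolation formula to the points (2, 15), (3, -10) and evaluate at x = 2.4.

Lagrange interpolation formula:
P(x) = Σ yᵢ × Lᵢ(x)
where Lᵢ(x) = Π_{j≠i} (x - xⱼ)/(xᵢ - xⱼ)

L_0(2.4) = (2.4 - 3)/(2 - 3) = 0.600000
L_1(2.4) = (2.4 - 2)/(3 - 2) = 0.400000

P(2.4) = 15×L_0(2.4) + (-10)×L_1(2.4)
P(2.4) = 5.000000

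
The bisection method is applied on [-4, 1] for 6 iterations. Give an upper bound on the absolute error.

Bisection error bound: |error| ≤ (b-a)/2^n
|error| ≤ (1 - (-4))/2^6 = 5/2^6
|error| ≤ 0.0781250000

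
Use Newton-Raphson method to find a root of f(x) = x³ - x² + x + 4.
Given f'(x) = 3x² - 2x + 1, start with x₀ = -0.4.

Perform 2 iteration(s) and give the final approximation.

f(x) = x³ - x² + x + 4
f'(x) = 3x² - 2x + 1
x₀ = -0.4

Newton-Raphson formula: x_{n+1} = x_n - f(x_n)/f'(x_n)

Iteration 1:
  f(-0.400000) = 3.376000
  f'(-0.400000) = 2.280000
  x_1 = -0.400000 - 3.376000/2.280000 = -1.880702
Iteration 2:
  f(-1.880702) = -8.069856
  f'(-1.880702) = 15.372521
  x_2 = -1.880702 - (-8.069856)/15.372521 = -1.355748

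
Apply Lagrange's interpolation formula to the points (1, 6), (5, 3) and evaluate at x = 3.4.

Lagrange interpolation formula:
P(x) = Σ yᵢ × Lᵢ(x)
where Lᵢ(x) = Π_{j≠i} (x - xⱼ)/(xᵢ - xⱼ)

L_0(3.4) = (3.4 - 5)/(1 - 5) = 0.400000
L_1(3.4) = (3.4 - 1)/(5 - 1) = 0.600000

P(3.4) = 6×L_0(3.4) + 3×L_1(3.4)
P(3.4) = 4.200000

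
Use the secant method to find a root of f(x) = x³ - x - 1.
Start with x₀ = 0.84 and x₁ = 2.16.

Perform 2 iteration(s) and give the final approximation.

f(x) = x³ - x - 1
x₀ = 0.84, x₁ = 2.16

Secant formula: x_{n+1} = x_n - f(x_n)(x_n - x_{n-1})/(f(x_n) - f(x_{n-1}))

Iteration 1:
  f(0.840000) = -1.247296
  f(2.160000) = 6.917696
  x_2 = 2.160000 - 6.917696×(2.160000 - 0.840000)/(6.917696 - (-1.247296))
       = 1.041645
Iteration 2:
  f(2.160000) = 6.917696
  f(1.041645) = -0.911435
  x_3 = 1.041645 - (-0.911435)×(1.041645 - 2.160000)/(-0.911435 - 6.917696)
       = 1.171839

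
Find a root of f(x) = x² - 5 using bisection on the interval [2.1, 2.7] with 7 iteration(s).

f(x) = x² - 5
Initial interval: [2.1, 2.7]

Iteration 1:
  c_1 = (2.100000 + 2.700000)/2 = 2.400000
  f(c_1) = f(2.400000) = 0.760000
  f(a) × f(c) < 0, new interval: [2.100000, 2.400000]
Iteration 2:
  c_2 = (2.100000 + 2.400000)/2 = 2.250000
  f(c_2) = f(2.250000) = 0.062500
  f(a) × f(c) < 0, new interval: [2.100000, 2.250000]
Iteration 3:
  c_3 = (2.100000 + 2.250000)/2 = 2.175000
  f(c_3) = f(2.175000) = -0.269375
  f(a) × f(c) ≥ 0, new interval: [2.175000, 2.250000]
Iteration 4:
  c_4 = (2.175000 + 2.250000)/2 = 2.212500
  f(c_4) = f(2.212500) = -0.104844
  f(a) × f(c) ≥ 0, new interval: [2.212500, 2.250000]
Iteration 5:
  c_5 = (2.212500 + 2.250000)/2 = 2.231250
  f(c_5) = f(2.231250) = -0.021523
  f(a) × f(c) ≥ 0, new interval: [2.231250, 2.250000]
Iteration 6:
  c_6 = (2.231250 + 2.250000)/2 = 2.240625
  f(c_6) = f(2.240625) = 0.020400
  f(a) × f(c) < 0, new interval: [2.231250, 2.240625]
Iteration 7:
  c_7 = (2.231250 + 2.240625)/2 = 2.235938
  f(c_7) = f(2.235938) = -0.000583
  f(a) × f(c) ≥ 0, new interval: [2.235938, 2.240625]

After 7 iteration(s), the approximation is c_7 = 2.235938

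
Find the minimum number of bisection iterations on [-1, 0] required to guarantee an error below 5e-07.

We need (b-a)/2^n ≤ 5e-07
(0 - (-1))/2^n ≤ 5e-07
1/2^n ≤ 5e-07
2^n ≥ 2000000
n ≥ log₂(2000000) = 20.93
n ≥ 21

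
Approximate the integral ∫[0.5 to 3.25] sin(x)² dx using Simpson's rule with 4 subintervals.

f(x) = sin(x)²
a = 0.5, b = 3.25, n = 4
h = (b - a)/n = 0.687500

Simpson's rule: (h/3)[f(x₀) + 4f(x₁) + 2f(x₂) + ... + f(xₙ)]

x_0 = 0.5000, f(x_0) = 0.229849, coefficient = 1
x_1 = 1.1875, f(x_1) = 0.860139, coefficient = 4
x_2 = 1.8750, f(x_2) = 0.910280, coefficient = 2
x_3 = 2.5625, f(x_3) = 0.299499, coefficient = 4
x_4 = 3.2500, f(x_4) = 0.011706, coefficient = 1

I ≈ (0.687500/3) × 6.700666 = 1.535569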